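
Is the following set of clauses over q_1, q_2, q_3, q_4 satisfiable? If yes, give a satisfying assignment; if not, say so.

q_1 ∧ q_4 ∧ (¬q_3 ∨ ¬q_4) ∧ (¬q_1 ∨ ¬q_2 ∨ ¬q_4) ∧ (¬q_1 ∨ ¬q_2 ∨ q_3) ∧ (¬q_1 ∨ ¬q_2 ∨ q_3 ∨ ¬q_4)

Unit clause (q_1) forces q_1 = True.
Unit clause (q_4) forces q_4 = True.
In (¬q_3 ∨ ¬q_4) only ¬q_3 is left, so q_3 = False.
In (¬q_1 ∨ ¬q_2 ∨ ¬q_4) only ¬q_2 is left, so q_2 = False.
Check each clause:
  (q_1): q_1 holds.
  (q_4): q_4 holds.
  (¬q_3 ∨ ¬q_4): ¬q_3 holds.
  (¬q_1 ∨ ¬q_2 ∨ ¬q_4): ¬q_2 holds.
  (¬q_1 ∨ ¬q_2 ∨ q_3): ¬q_2 holds.
  (¬q_1 ∨ ¬q_2 ∨ q_3 ∨ ¬q_4): ¬q_2 holds.
All clauses satisfied.

q_1=T; q_2=F; q_3=F; q_4=T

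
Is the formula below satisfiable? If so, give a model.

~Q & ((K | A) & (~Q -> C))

Q = False, K = False, A = True, C = True

  ~Q = True
  (K | A) & (~Q -> C) = True
    K | A = True
    ~Q -> C = True
      ~Q = True
Both conjuncts True, so the formula holds.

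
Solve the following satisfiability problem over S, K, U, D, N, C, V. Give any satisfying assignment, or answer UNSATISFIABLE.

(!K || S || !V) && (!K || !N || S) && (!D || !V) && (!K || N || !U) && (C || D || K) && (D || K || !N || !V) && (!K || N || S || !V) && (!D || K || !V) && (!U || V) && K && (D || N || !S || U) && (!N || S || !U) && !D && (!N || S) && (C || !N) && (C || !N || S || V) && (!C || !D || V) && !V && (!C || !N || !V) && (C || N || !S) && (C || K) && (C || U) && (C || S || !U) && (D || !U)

Unit clause (K) forces K = True.
Unit clause (!D) forces D = False.
Unit clause (!V) forces V = False.
In (D || !U) only !U is left, so U = False.
In (C || U) only C is left, so C = True.
Set S = True.
  then (D || N || !S || U) forces N = True.
All clauses satisfied.

S = True, K = True, U = False, D = False, N = True, C = True, V = False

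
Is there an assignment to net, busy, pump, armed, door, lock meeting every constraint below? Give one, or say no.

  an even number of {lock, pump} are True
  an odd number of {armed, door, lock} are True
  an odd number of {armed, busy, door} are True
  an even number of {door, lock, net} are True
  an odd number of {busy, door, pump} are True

net = True, busy = False, pump = False, armed = False, door = True, lock = False

{lock, pump}: 0 true → even ✓
{armed, door, lock}: 1 true → odd ✓
{armed, busy, door}: 1 true → odd ✓
{door, lock, net}: 2 true → even ✓
{busy, door, pump}: 1 true → odd ✓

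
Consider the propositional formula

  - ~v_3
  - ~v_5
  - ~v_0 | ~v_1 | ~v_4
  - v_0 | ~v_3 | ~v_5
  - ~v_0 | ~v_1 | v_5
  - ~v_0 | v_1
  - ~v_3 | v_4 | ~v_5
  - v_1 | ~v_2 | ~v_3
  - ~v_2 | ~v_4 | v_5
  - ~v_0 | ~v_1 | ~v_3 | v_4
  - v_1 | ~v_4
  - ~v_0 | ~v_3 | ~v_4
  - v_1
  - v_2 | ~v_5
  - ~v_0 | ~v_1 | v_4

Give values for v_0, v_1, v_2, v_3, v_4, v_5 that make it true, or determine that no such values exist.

v_0 = False, v_1 = True, v_2 = False, v_3 = False, v_4 = True, v_5 = False

Unit clause (~v_3) forces v_3 = False.
Unit clause (~v_5) forces v_5 = False.
Unit clause (v_1) forces v_1 = True.
In (~v_0 | ~v_1 | v_5) only ~v_0 is left, so v_0 = False.
Set v_2 = False.
Set v_4 = True.
All clauses satisfied.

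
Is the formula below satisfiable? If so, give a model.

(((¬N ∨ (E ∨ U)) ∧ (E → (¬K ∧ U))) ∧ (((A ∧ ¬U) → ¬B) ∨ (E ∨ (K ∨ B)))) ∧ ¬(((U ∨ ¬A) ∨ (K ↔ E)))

B = False, E = False, K = True, A = True, U = False, N = False

  ((¬N ∨ (E ∨ U)) ∧ (E → (¬K ∧ U))) ∧ (((A ∧ ¬U) → ¬B) ∨ (E ∨ (K ∨ B))) = True
    (¬N ∨ (E ∨ U)) ∧ (E → (¬K ∧ U)) = True
      ¬N ∨ (E ∨ U) = True
        ¬N = True
        E ∨ U = False
      E → (¬K ∧ U) = True
        ¬K ∧ U = False
          ¬K = False
    ((A ∧ ¬U) → ¬B) ∨ (E ∨ (K ∨ B)) = True
      (A ∧ ¬U) → ¬B = True
        A ∧ ¬U = True
          ¬U = True
        ¬B = True
      E ∨ (K ∨ B) = True
        K ∨ B = True
  ¬(((U ∨ ¬A) ∨ (K ↔ E))) = True
    (U ∨ ¬A) ∨ (K ↔ E) = False
      U ∨ ¬A = False
        ¬A = False
      K ↔ E = False
Both conjuncts True, so the formula holds.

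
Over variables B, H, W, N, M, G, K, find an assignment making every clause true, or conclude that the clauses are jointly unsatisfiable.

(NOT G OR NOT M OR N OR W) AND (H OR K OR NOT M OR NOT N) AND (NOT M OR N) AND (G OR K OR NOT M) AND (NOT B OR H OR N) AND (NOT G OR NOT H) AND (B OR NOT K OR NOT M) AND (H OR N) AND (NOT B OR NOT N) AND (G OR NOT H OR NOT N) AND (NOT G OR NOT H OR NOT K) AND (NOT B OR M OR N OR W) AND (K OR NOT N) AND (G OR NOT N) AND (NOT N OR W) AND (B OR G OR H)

Set B = True.
  then (NOT B OR NOT N) forces N = False.
  then (NOT M OR N) forces M = False.
  then (NOT B OR H OR N) forces H = True.
  then (NOT G OR NOT H) forces G = False.
  then (NOT B OR M OR N OR W) forces W = True.
Set K = False.
All clauses satisfied.

B: True, H: True, W: True, N: False, M: False, G: False, K: False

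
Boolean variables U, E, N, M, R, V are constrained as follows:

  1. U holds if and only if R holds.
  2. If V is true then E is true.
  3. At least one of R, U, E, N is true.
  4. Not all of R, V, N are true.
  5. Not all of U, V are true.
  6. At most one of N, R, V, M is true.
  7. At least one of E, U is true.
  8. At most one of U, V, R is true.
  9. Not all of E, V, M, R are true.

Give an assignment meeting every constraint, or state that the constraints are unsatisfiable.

U = False, E = True, N = False, M = True, R = False, V = False

  (1) U=F, R=F — same ✓
  (2) V=F ⇒ E: vacuous ✓
  (3) {R, U, E, N}: 1 true — at least one ✓
  (4) {R, V, N}: 0/3 true — not all ✓
  (5) {U, V}: 0/2 true — not all ✓
  (6) {N, R, V, M}: 1 true — at most one ✓
  (7) {E, U}: 1 true — at least one ✓
  (8) {U, V, R}: 0 true — at most one ✓
  (9) {E, V, M, R}: 2/4 true — not all ✓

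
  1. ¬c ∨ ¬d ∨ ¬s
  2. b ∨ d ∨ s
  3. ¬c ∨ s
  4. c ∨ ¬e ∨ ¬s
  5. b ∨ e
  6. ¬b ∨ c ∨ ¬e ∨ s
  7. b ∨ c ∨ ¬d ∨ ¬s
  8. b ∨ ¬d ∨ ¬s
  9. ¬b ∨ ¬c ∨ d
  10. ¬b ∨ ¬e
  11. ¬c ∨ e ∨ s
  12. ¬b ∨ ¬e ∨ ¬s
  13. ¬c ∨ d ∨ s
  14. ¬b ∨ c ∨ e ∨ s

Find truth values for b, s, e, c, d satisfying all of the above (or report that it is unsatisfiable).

b: False, s: True, e: True, c: True, d: False

Set b = False.
  then (b ∨ e) forces e = True.
Set s = True.
  then (c ∨ ¬e ∨ ¬s) forces c = True.
  then (b ∨ ¬d ∨ ¬s) forces d = False.
All clauses satisfied.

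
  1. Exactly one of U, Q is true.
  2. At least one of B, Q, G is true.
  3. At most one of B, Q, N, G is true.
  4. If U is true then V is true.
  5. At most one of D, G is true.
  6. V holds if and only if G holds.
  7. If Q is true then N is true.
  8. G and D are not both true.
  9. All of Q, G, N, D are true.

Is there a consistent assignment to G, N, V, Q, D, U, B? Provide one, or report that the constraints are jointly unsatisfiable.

Unsatisfiable — no assignment works.

Case D = True:
  (5) with D=T forces G = False.
  Constraint (9) is violated (G=F) — contradiction.
Case D = False:
  Constraint (9) is violated (D=F) — contradiction.
Both cases fail — unsatisfiable.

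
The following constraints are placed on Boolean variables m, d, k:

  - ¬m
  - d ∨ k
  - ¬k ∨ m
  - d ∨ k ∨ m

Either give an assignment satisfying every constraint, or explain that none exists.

m=F; d=T; k=F

Unit clause (¬m) forces m = False.
In (¬k ∨ m) only ¬k is left, so k = False.
In (d ∨ k ∨ m) only d is left, so d = True.
All clauses satisfied.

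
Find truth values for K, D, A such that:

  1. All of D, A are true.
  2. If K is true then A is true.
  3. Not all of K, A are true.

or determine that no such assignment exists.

K: False, D: True, A: True

  (1) {D, A}: all 2 true ✓
  (2) K=F ⇒ A: vacuous ✓
  (3) {K, A}: 1/2 true — not all ✓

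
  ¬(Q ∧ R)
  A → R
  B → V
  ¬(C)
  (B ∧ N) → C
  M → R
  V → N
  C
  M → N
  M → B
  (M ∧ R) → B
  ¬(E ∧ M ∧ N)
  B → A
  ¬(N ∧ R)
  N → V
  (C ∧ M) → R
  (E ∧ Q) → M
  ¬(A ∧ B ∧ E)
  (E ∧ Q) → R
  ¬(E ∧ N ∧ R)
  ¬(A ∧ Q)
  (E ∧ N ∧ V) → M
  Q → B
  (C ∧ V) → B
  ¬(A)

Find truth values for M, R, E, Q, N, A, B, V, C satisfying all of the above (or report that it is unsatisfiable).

Case C = True:
  Clause (¬C) is falsified — contradiction.
Case C = False:
  Clause (C) is falsified — contradiction.
Both cases fail, so the formula is unsatisfiable.

Unsatisfiable — no assignment works.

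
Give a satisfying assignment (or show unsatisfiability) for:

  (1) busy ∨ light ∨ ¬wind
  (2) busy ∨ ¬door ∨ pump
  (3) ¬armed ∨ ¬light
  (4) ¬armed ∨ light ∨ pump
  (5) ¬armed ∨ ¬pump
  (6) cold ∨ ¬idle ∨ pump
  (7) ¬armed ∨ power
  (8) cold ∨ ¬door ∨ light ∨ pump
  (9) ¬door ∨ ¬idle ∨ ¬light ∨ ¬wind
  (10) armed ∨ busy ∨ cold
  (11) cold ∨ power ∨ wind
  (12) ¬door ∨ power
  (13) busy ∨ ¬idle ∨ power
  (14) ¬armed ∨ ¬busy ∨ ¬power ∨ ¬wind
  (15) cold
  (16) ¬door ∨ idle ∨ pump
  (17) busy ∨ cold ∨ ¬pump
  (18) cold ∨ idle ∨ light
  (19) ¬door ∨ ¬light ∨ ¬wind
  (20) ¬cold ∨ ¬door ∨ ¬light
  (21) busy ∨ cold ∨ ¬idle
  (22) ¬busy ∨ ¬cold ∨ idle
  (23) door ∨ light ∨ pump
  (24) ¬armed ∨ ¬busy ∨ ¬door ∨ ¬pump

Unit clause (cold) forces cold = True.
Set pump = True.
  then (¬armed ∨ ¬pump) forces armed = False.
Set busy = True.
  then (¬busy ∨ ¬cold ∨ idle) forces idle = True.
Set power = False.
  then (¬door ∨ power) forces door = False.
Set light = False.
Set wind = False.
All clauses satisfied.

pump = True; busy = True; power = False; cold = True; light = False; wind = False; idle = True; door = False; armed = False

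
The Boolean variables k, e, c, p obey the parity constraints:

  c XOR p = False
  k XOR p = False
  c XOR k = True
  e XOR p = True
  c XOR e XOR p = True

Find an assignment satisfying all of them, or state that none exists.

The formula is unsatisfiable.

Adding constraints 1, 2, 3 mod 2: every variable appears an even number of times on the left, so the left side is 0.
But the right sides sum to 1 (mod 2). 0 ≠ 1 — the system is inconsistent.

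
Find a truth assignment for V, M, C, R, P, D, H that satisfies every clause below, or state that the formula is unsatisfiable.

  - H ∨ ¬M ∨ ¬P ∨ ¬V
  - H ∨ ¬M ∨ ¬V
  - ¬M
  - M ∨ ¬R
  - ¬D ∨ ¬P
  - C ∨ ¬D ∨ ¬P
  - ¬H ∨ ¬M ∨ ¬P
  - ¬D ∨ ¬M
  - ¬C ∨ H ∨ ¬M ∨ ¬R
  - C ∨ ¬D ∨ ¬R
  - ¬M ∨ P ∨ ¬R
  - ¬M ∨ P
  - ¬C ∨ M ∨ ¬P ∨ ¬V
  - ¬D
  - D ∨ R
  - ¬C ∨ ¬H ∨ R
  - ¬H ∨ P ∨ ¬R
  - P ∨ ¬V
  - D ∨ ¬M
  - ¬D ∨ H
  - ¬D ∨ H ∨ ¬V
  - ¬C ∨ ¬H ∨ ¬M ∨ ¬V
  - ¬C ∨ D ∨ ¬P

No satisfying assignment exists.

Case M = True:
  Clause (¬M) is falsified — contradiction.
Case M = False:
  (M ∨ ¬R) forces R = False.
  (¬D) forces D = False.
  Clause (D ∨ R) is falsified — contradiction.
Both cases fail, so the formula is unsatisfiable.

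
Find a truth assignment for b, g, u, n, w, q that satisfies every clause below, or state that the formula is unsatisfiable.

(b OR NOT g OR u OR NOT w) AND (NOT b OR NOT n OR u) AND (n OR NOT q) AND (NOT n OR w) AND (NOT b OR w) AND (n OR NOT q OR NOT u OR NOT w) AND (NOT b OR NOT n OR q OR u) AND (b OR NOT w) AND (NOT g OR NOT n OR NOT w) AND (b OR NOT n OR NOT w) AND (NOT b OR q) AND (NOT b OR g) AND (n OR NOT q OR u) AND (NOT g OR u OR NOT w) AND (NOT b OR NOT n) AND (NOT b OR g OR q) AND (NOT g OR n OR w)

Try b = True:
  (NOT b OR w) forces w = True.
  (NOT b OR q) forces q = True.
  (n OR NOT q) forces n = True.
  clause (NOT b OR NOT n) is falsified — backtrack.
So b = False.
  then (b OR NOT w) forces w = False.
  then (NOT n OR w) forces n = False.
  then (NOT g OR n OR w) forces g = False.
  then (n OR NOT q) forces q = False.
Set u = True.
All clauses satisfied.

b: False; g: False; u: True; n: False; w: False; q: False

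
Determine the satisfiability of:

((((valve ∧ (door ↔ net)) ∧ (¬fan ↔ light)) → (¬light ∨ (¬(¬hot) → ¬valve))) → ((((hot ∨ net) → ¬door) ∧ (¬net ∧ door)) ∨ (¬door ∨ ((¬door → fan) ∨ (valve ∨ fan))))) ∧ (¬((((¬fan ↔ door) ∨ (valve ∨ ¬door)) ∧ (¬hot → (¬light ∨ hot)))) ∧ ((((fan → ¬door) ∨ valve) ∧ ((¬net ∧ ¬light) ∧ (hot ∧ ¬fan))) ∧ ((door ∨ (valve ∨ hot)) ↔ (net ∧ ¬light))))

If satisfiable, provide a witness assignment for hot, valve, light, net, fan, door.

No satisfying assignment exists.

Case light = True: the conjunct ¬light is False.
Case light = False: the formula simplifies to ((((hot ∨ net) → ¬door) ∧ (¬net ∧ door)) ∨ (¬door ∨ ((¬door → fan) ∨ (valve ∨ fan)))) ∧ (¬(((¬fan ↔ door) ∨ (valve ∨ ¬door))) ∧ ((((fan → ¬door) ∨ valve) ∧ (¬net ∧ (hot ∧ ¬fan))) ∧ ((door ∨ (valve ∨ hot)) ↔ net))).
  door = True: simplifies to ¬((¬fan ∨ valve)) ∧ (((¬fan ∨ valve) ∧ (¬net ∧ (hot ∧ ¬fan))) ∧ net).
    net = True: the conjunct ¬net is False.
    net = False: the conjunct net is False.
  door = False: the conjunct ¬(((¬fan ↔ door) ∨ (valve ∨ ¬door))) becomes ¬((fan ∨ True)) = False.
Both cases fail — unsatisfiable.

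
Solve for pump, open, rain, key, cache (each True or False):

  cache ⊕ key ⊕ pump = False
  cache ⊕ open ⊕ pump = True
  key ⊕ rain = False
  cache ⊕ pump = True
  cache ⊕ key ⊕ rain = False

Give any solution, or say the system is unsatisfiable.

pump: True, open: False, rain: True, key: True, cache: False

cache ⊕ key ⊕ pump = F ⊕ T ⊕ T = False ✓
cache ⊕ open ⊕ pump = F ⊕ F ⊕ T = True ✓
key ⊕ rain = T ⊕ T = False ✓
cache ⊕ pump = F ⊕ T = True ✓
cache ⊕ key ⊕ rain = F ⊕ T ⊕ T = False ✓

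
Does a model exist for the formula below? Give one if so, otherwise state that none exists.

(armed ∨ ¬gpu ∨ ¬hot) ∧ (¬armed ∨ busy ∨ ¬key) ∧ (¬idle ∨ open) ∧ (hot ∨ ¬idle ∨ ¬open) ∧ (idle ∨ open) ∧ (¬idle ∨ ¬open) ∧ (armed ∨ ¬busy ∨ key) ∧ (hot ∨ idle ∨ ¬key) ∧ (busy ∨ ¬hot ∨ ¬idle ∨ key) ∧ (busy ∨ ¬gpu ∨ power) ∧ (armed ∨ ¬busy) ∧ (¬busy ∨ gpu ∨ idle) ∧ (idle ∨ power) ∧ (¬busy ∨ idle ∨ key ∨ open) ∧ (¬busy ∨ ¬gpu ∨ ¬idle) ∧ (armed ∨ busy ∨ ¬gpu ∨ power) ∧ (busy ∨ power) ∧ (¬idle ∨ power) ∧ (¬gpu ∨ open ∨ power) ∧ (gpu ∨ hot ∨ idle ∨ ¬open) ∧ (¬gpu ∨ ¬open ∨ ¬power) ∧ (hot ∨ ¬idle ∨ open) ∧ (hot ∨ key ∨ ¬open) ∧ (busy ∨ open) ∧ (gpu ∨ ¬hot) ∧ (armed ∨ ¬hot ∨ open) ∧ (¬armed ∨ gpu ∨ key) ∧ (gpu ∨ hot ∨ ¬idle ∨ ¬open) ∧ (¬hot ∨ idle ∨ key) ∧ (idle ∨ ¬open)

Case idle = True:
  (¬idle ∨ open) forces open = True.
  Clause (¬idle ∨ ¬open) is falsified — contradiction.
Case idle = False:
  (idle ∨ open) forces open = True.
  Clause (idle ∨ ¬open) is falsified — contradiction.
Both cases fail, so the formula is unsatisfiable.

Unsatisfiable — no assignment works.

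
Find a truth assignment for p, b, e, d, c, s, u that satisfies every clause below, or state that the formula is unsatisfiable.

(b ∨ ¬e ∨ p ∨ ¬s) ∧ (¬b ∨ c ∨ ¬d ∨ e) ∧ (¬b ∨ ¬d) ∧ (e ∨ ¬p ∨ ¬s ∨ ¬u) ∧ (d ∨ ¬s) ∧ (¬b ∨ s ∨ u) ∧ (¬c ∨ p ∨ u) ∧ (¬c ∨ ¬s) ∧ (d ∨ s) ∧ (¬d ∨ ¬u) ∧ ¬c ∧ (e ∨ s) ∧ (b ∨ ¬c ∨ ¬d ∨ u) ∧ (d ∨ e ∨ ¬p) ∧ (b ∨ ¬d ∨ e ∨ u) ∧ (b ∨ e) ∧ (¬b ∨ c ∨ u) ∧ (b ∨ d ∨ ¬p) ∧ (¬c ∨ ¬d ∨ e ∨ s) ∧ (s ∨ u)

p = True; b = False; e = True; d = True; c = False; s = True; u = False

Unit clause (¬c) forces c = False.
Set p = True.
Try b = True:
  (¬b ∨ ¬d) forces d = False.
  (d ∨ ¬s) forces s = False.
  clause (d ∨ s) is falsified — backtrack.
So b = False.
  then (b ∨ e) forces e = True.
  then (b ∨ d ∨ ¬p) forces d = True.
  then (¬d ∨ ¬u) forces u = False.
  then (s ∨ u) forces s = True.
All clauses satisfied.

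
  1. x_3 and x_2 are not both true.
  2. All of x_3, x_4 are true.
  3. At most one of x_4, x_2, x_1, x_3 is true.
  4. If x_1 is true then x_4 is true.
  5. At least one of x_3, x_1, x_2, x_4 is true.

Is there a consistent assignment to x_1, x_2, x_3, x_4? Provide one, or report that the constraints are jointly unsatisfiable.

Case x_4 = True:
  (2) forces x_3 = True.
  Constraint (3) is violated (x_4=T, x_3=T) — contradiction.
Case x_4 = False:
  Constraint (2) is violated (x_4=F) — contradiction.
Both cases fail — unsatisfiable.

Unsatisfiable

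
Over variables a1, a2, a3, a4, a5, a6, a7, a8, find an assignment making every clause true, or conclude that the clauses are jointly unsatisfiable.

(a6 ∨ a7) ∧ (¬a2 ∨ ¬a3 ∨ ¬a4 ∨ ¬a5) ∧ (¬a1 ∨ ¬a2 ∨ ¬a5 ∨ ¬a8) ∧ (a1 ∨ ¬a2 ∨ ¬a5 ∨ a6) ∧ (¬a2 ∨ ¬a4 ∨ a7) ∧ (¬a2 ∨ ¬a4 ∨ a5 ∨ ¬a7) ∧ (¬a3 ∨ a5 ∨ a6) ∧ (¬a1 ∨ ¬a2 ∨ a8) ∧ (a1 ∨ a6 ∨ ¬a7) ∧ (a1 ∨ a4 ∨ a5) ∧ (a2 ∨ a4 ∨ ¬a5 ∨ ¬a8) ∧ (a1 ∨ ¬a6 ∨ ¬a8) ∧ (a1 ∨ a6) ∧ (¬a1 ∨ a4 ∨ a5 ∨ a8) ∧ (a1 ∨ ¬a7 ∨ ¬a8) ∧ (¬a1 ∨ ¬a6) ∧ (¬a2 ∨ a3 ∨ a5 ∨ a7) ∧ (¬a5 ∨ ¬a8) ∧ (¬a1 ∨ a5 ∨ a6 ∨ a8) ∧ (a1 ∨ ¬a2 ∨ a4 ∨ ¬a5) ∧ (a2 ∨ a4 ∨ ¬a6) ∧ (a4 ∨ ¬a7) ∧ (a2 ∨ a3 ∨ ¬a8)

a1: False, a2: True, a3: False, a4: True, a5: True, a6: True, a7: True, a8: False

Set a1 = False.
  then (a1 ∨ a6) forces a6 = True.
  then (a1 ∨ ¬a6 ∨ ¬a8) forces a8 = False.
Set a2 = True.
Set a3 = False.
Try a4 = False:
  (a1 ∨ a4 ∨ a5) forces a5 = True.
  clause (a1 ∨ ¬a2 ∨ a4 ∨ ¬a5) is falsified — backtrack.
So a4 = True.
  then (¬a2 ∨ ¬a4 ∨ a7) forces a7 = True.
  then (¬a2 ∨ ¬a4 ∨ a5 ∨ ¬a7) forces a5 = True.
All clauses satisfied.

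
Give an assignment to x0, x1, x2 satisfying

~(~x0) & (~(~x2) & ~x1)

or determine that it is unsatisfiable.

x0 = True, x1 = False, x2 = True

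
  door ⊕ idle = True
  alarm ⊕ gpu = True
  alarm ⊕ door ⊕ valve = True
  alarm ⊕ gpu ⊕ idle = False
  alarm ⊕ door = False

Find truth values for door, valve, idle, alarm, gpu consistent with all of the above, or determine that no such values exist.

door: False, valve: True, idle: True, alarm: False, gpu: True

door ⊕ idle = F ⊕ T = True ✓
alarm ⊕ gpu = F ⊕ T = True ✓
alarm ⊕ door ⊕ valve = F ⊕ F ⊕ T = True ✓
alarm ⊕ gpu ⊕ idle = F ⊕ T ⊕ T = False ✓
alarm ⊕ door = F ⊕ F = False ✓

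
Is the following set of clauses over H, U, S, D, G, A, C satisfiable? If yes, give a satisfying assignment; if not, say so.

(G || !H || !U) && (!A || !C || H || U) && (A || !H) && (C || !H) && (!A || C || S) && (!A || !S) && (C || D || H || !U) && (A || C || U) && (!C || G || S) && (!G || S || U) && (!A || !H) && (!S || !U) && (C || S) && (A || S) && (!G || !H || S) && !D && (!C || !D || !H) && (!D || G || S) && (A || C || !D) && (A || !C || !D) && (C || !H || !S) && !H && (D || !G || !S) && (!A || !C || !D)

H: False; U: True; S: False; D: False; G: True; A: True; C: True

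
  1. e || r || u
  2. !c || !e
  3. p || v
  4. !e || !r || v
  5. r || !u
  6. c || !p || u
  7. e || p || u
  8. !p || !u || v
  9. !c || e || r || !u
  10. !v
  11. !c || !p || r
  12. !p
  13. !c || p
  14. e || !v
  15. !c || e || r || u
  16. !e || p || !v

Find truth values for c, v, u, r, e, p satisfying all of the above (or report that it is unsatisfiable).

Unsatisfiable

Case v = True:
  Clause (!v) is falsified — contradiction.
Case v = False:
  (p || v) forces p = True.
  Clause (!p) is falsified — contradiction.
Both cases fail, so the formula is unsatisfiable.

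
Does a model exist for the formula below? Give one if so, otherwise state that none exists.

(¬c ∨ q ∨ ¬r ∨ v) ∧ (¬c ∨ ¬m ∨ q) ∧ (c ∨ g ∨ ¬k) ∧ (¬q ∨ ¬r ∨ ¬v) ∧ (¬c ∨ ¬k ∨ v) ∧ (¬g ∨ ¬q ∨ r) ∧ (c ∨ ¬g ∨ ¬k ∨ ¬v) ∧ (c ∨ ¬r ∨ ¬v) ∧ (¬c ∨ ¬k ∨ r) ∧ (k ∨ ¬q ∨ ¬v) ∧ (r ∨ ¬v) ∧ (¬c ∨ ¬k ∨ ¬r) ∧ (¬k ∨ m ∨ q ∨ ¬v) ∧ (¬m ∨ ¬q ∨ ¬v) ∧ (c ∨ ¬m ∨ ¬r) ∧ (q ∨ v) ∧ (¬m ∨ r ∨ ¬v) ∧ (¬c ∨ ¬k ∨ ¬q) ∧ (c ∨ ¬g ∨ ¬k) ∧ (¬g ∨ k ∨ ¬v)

k: False, v: False, c: True, q: True, m: False, r: True, g: False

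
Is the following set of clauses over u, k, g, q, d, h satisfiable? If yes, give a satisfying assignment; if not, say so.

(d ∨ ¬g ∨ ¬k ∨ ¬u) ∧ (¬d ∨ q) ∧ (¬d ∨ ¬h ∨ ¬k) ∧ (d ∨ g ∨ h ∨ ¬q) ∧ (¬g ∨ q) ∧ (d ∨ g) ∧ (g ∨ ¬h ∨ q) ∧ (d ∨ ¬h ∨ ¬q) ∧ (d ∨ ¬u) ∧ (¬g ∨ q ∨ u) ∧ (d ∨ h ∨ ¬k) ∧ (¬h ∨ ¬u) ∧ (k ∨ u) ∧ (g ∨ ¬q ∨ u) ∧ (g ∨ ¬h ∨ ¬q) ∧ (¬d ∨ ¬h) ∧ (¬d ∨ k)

Set u = False.
  then (k ∨ u) forces k = True.
Try g = False:
  (d ∨ g) forces d = True.
  (¬d ∨ q) forces q = True.
  clause (g ∨ ¬q ∨ u) is falsified — backtrack.
So g = True.
  then (¬g ∨ q) forces q = True.
Set d = True.
  then (¬d ∨ ¬h ∨ ¬k) forces h = False.
All clauses satisfied.

u = False; k = True; g = True; q = True; d = True; h = False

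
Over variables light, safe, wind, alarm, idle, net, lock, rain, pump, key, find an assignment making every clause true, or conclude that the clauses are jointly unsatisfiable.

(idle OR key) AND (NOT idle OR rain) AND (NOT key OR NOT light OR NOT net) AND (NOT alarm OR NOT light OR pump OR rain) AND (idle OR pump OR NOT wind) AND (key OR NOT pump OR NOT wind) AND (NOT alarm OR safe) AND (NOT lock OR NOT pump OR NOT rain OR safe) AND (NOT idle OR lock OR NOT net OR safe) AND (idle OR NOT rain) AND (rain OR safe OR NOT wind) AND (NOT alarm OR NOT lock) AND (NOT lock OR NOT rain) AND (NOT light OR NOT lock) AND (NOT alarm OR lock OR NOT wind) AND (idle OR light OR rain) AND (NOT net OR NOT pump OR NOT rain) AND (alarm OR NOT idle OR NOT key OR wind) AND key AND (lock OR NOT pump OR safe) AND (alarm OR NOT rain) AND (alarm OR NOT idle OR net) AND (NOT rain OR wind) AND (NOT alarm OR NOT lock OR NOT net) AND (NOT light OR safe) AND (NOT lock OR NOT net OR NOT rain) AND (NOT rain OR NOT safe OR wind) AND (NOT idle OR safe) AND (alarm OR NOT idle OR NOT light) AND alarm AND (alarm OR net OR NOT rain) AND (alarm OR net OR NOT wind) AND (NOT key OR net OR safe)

Unit clause (key) forces key = True.
Unit clause (alarm) forces alarm = True.
In (NOT alarm OR safe) only safe is left, so safe = True.
In (NOT alarm OR NOT lock) only NOT lock is left, so lock = False.
In (NOT alarm OR lock OR NOT wind) only NOT wind is left, so wind = False.
In (NOT rain OR wind) only NOT rain is left, so rain = False.
In (NOT idle OR rain) only NOT idle is left, so idle = False.
In (idle OR light OR rain) only light is left, so light = True.
In (NOT key OR NOT light OR NOT net) only NOT net is left, so net = False.
In (NOT alarm OR NOT light OR pump OR rain) only pump is left, so pump = True.
All clauses satisfied.

light = True, safe = True, wind = False, alarm = True, idle = False, net = False, lock = False, rain = False, pump = True, key = True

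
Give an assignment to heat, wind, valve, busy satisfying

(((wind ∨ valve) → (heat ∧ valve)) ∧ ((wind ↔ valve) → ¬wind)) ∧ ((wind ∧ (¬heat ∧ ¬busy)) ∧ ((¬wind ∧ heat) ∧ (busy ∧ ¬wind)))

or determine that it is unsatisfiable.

The formula is unsatisfiable.

Case heat = True: the conjunct ¬heat is False.
Case heat = False: the conjunct heat is False.
Both cases fail — unsatisfiable.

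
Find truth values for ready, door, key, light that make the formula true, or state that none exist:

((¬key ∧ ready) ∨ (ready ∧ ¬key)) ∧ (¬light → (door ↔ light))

ready = True; door = False; key = False; light = True

  (¬key ∧ ready) ∨ (ready ∧ ¬key) = True
    ¬key ∧ ready = True
      ¬key = True
    ready ∧ ¬key = True
      ¬key = True
  ¬light → (door ↔ light) = True
    ¬light = False
    door ↔ light = False
Both conjuncts True, so the formula holds.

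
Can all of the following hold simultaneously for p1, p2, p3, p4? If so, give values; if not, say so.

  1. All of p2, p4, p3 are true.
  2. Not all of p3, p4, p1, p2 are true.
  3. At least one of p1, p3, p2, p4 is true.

p1=F; p2=T; p3=T; p4=T

  (1) {p2, p4, p3}: all 3 true ✓
  (2) {p3, p4, p1, p2}: 3/4 true — not all ✓
  (3) {p1, p3, p2, p4}: 3 true — at least one ✓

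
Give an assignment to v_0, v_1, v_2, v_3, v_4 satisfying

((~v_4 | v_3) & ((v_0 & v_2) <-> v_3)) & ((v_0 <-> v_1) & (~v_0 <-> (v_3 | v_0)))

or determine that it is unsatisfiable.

The formula is unsatisfiable.

Case v_0 = True: the conjunct ~v_0 <-> (v_3 | v_0) becomes ~True <-> (v_3 | True) = False.
Case v_0 = False: the formula simplifies to ((~v_4 | v_3) & ~v_3) & (~v_1 & v_3).
  v_3 = True: the conjunct ~v_3 is False.
  v_3 = False: the conjunct v_3 is False.
Both cases fail — unsatisfiable.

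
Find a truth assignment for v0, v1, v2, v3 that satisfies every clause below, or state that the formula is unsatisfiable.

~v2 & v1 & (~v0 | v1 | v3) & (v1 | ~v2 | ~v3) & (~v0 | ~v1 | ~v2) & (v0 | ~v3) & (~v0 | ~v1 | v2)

v0 = False, v1 = True, v2 = False, v3 = False

Unit clause (~v2) forces v2 = False.
Unit clause (v1) forces v1 = True.
In (~v0 | ~v1 | v2) only ~v0 is left, so v0 = False.
In (v0 | ~v3) only ~v3 is left, so v3 = False.
Check each clause:
  (~v2): ~v2 holds.
  (v1): v1 holds.
  (~v0 | v1 | v3): ~v0 holds.
  (v1 | ~v2 | ~v3): v1 holds.
  (~v0 | ~v1 | ~v2): ~v0 holds.
  (v0 | ~v3): ~v3 holds.
  (~v0 | ~v1 | v2): ~v0 holds.
All clauses satisfied.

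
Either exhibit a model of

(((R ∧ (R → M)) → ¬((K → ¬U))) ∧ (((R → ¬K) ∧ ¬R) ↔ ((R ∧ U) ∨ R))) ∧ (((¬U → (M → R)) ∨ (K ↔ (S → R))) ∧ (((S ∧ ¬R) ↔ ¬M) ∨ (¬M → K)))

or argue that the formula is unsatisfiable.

UNSATISFIABLE

The conjunct ((R → ¬K) ∧ ¬R) ↔ ((R ∧ U) ∨ R) is unsatisfiable on its own:
  U=F, R=F, K=F: evaluates to False.
  U=F, R=F, K=T: evaluates to False.
  U=F, R=T, K=F: evaluates to False.
  U=F, R=T, K=T: evaluates to False.
  U=T, R=F, K=F: evaluates to False.
  U=T, R=F, K=T: evaluates to False.
  U=T, R=T, K=F: evaluates to False.
  U=T, R=T, K=T: evaluates to False.
So the whole conjunction is unsatisfiable.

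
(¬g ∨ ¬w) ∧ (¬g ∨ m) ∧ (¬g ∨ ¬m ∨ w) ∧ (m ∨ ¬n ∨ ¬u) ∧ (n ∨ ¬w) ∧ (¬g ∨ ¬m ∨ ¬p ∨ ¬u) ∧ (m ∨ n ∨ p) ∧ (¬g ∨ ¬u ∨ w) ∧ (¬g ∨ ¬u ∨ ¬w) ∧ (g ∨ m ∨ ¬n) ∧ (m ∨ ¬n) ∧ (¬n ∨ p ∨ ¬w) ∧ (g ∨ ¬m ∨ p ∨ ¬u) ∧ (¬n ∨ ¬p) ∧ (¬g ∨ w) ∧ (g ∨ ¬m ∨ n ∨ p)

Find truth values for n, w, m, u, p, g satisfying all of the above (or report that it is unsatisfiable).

Set n = False.
  then (n ∨ ¬w) forces w = False.
  then (¬g ∨ w) forces g = False.
Set m = False.
  then (m ∨ n ∨ p) forces p = True.
Set u = False.
All clauses satisfied.

n = False; w = False; m = False; u = False; p = True; g = False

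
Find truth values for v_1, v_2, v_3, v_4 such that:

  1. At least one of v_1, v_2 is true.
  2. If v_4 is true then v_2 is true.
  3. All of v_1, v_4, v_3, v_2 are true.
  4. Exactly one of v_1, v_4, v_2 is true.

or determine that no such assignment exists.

Case v_1 = True:
  (3) forces v_4 = True.
  Constraint (4) is violated (v_1=T, v_4=T) — contradiction.
Case v_1 = False:
  Constraint (3) is violated (v_1=F) — contradiction.
Both cases fail — unsatisfiable.

UNSATISFIABLE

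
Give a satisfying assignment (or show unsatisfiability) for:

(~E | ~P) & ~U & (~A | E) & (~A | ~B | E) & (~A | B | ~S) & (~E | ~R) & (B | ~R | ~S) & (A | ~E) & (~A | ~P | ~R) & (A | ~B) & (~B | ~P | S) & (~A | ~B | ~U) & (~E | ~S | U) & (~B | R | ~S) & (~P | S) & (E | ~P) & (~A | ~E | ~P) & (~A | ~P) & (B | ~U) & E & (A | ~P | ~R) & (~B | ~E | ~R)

R: False, A: True, E: True, P: False, S: False, U: False, B: False

Unit clause (~U) forces U = False.
Unit clause (E) forces E = True.
In (~E | ~P) only ~P is left, so P = False.
In (~E | ~R) only ~R is left, so R = False.
In (A | ~E) only A is left, so A = True.
In (~E | ~S | U) only ~S is left, so S = False.
Set B = False.
All clauses satisfied.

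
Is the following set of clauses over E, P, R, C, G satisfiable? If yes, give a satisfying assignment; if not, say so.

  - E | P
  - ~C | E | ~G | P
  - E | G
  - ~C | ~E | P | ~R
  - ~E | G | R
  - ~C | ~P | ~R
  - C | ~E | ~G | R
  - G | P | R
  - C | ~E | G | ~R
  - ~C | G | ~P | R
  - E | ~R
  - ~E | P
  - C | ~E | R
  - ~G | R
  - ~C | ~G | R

E: True, P: True, R: True, C: False, G: True

Set E = True.
  then (~E | P) forces P = True.
Try R = False:
  (~E | G | R) forces G = True.
  clause (~G | R) is falsified — backtrack.
So R = True.
  then (~C | ~P | ~R) forces C = False.
  then (C | ~E | G | ~R) forces G = True.
All clauses satisfied.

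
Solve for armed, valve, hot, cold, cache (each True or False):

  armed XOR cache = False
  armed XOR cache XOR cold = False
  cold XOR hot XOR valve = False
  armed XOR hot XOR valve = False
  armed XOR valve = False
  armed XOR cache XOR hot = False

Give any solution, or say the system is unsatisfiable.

armed=F, valve=F, hot=F, cold=F, cache=F

armed XOR cache = F XOR F = False ✓
armed XOR cache XOR cold = F XOR F XOR F = False ✓
cold XOR hot XOR valve = F XOR F XOR F = False ✓
armed XOR hot XOR valve = F XOR F XOR F = False ✓
armed XOR valve = F XOR F = False ✓
armed XOR cache XOR hot = F XOR F XOR F = False ✓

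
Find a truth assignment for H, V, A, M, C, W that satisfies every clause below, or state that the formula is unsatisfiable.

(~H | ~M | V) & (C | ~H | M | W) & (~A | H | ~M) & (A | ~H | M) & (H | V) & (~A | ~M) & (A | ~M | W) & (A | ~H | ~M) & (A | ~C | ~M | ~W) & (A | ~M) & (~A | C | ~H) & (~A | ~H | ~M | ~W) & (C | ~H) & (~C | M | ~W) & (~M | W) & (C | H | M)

Set H = True.
  then (C | ~H) forces C = True.
Set V = True.
Set A = True.
  then (~A | ~M) forces M = False.
  then (~C | M | ~W) forces W = False.
All clauses satisfied.

H = True, V = True, A = True, M = False, C = True, W = False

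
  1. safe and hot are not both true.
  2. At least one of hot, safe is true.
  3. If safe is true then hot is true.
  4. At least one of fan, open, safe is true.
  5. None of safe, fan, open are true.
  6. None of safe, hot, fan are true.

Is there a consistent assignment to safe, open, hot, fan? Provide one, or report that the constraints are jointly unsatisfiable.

No satisfying assignment exists.

Case safe = True:
  Constraint (5) is violated (safe=T) — contradiction.
Case safe = False:
  (2) with safe=F forces hot = True.
  Constraint (6) is violated (hot=T) — contradiction.
Both cases fail — unsatisfiable.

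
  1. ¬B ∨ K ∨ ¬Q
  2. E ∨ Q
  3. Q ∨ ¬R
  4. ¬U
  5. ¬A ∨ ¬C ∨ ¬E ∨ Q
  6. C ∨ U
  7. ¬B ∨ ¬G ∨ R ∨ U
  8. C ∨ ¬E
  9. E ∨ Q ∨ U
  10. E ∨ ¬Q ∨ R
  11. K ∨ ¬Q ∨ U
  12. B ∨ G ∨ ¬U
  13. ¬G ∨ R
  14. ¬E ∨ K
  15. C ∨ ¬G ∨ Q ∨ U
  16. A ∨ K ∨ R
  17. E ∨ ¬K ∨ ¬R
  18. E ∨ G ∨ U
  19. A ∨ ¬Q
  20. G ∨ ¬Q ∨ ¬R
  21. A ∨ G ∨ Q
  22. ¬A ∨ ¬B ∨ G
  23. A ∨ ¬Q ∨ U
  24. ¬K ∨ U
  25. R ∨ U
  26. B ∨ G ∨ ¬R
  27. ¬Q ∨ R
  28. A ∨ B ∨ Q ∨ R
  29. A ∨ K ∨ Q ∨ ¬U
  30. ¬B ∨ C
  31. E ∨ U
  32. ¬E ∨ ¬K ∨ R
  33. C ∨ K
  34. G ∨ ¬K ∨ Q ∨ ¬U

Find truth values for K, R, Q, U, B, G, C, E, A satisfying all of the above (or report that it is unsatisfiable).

Case U = True:
  Clause (¬U) is falsified — contradiction.
Case U = False:
  (C ∨ U) forces C = True.
  (¬K ∨ U) forces K = False.
  (K ∨ ¬Q ∨ U) forces Q = False.
  (E ∨ Q) forces E = True.
  Clause (¬E ∨ K) is falsified — contradiction.
Both cases fail, so the formula is unsatisfiable.

The formula is unsatisfiable.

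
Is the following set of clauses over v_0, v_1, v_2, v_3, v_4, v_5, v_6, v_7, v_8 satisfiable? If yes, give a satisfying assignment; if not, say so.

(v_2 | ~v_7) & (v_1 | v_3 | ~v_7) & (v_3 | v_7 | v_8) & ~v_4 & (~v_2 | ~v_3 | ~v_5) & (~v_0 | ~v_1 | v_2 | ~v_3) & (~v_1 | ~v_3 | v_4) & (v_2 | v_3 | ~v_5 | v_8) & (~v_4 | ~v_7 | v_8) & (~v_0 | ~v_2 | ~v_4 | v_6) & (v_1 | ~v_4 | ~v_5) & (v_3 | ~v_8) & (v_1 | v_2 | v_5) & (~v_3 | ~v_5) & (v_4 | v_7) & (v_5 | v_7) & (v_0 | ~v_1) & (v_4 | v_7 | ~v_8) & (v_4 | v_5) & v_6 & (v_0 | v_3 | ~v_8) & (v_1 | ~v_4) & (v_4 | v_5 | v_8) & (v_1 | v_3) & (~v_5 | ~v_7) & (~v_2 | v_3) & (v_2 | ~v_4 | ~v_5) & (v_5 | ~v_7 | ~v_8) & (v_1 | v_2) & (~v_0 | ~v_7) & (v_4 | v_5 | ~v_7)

The formula is unsatisfiable.

Case v_4 = True:
  Clause (~v_4) is falsified — contradiction.
Case v_4 = False:
  (v_4 | v_7) forces v_7 = True.
  (v_2 | ~v_7) forces v_2 = True.
  (v_4 | v_5) forces v_5 = True.
  Clause (~v_5 | ~v_7) is falsified — contradiction.
Both cases fail, so the formula is unsatisfiable.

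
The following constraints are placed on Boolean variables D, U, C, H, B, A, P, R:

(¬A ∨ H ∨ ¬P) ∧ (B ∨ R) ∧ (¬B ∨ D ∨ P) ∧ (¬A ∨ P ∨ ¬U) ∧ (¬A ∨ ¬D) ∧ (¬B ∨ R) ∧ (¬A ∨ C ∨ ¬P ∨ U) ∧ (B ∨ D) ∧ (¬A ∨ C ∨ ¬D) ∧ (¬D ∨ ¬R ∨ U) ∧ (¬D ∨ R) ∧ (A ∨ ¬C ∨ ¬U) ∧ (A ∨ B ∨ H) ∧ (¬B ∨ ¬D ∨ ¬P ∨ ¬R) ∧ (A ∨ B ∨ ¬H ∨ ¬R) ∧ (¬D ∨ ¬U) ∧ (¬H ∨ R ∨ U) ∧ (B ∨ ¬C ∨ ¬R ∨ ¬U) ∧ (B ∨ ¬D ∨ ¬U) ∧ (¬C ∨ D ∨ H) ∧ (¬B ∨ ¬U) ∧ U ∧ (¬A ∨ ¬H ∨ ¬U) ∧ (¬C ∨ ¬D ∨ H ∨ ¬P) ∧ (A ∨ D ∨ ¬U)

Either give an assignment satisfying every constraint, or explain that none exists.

Unsatisfiable — no assignment works.

Case U = True:
  (¬D ∨ ¬U) forces D = False.
  (B ∨ D) forces B = True.
  Clause (¬B ∨ ¬U) is falsified — contradiction.
Case U = False:
  Clause (U) is falsified — contradiction.
Both cases fail, so the formula is unsatisfiable.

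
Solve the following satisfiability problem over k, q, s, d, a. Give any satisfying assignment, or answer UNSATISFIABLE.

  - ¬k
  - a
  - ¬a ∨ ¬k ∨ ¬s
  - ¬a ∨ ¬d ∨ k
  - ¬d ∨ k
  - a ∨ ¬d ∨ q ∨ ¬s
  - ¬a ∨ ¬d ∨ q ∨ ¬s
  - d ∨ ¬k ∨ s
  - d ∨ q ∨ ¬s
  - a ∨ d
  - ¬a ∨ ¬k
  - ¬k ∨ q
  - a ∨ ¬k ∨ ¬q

k=F; q=T; s=F; d=F; a=T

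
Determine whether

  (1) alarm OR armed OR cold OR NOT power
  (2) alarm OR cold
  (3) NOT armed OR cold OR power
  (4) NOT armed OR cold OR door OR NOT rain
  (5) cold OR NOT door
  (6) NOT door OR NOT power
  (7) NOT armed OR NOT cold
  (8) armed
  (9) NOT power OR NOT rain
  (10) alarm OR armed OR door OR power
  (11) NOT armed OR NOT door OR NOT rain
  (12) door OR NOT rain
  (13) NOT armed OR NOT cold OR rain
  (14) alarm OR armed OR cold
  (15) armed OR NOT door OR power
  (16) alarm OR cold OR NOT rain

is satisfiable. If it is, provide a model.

Unit clause (armed) forces armed = True.
In (NOT armed OR NOT cold) only NOT cold is left, so cold = False.
In (alarm OR cold) only alarm is left, so alarm = True.
In (NOT armed OR cold OR power) only power is left, so power = True.
In (cold OR NOT door) only NOT door is left, so door = False.
In (NOT power OR NOT rain) only NOT rain is left, so rain = False.
All clauses satisfied.

armed = True, cold = False, power = True, door = False, rain = False, alarm = True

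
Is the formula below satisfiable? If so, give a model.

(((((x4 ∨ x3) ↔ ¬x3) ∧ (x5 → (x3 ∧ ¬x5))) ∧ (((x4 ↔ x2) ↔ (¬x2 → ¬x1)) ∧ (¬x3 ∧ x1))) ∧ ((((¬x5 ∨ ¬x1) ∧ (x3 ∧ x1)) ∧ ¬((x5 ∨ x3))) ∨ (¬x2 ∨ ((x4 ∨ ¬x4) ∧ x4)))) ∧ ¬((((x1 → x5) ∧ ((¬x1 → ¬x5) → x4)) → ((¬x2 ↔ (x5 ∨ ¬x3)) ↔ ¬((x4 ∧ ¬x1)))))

UNSATISFIABLE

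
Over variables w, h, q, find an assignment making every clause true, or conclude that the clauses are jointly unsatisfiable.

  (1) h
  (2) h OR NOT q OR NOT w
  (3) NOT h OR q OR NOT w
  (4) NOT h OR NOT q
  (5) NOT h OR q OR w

Unsatisfiable — no assignment works.

Case h = True:
  (NOT h OR NOT q) forces q = False.
  (NOT h OR q OR NOT w) forces w = False.
  Clause (NOT h OR q OR w) is falsified — contradiction.
Case h = False:
  Clause (h) is falsified — contradiction.
Both cases fail, so the formula is unsatisfiable.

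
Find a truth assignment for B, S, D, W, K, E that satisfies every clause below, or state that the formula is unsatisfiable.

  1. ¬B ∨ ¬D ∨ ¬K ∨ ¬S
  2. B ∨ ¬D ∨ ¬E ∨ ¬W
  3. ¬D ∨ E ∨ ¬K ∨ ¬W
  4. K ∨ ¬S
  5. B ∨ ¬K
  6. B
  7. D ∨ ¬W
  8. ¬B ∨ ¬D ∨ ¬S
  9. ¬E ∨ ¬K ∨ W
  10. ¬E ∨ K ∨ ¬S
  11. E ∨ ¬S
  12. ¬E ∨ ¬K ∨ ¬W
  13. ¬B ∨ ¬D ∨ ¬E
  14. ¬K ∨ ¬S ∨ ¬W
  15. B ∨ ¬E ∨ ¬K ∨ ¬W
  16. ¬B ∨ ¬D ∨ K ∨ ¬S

B=T, S=F, D=F, W=F, K=T, E=F

Unit clause (B) forces B = True.
Try S = True:
  (K ∨ ¬S) forces K = True.
  (¬B ∨ ¬D ∨ ¬K ∨ ¬S) forces D = False.
  (D ∨ ¬W) forces W = False.
  (¬E ∨ ¬K ∨ W) forces E = False.
  clause (E ∨ ¬S) is falsified — backtrack.
So S = False.
Set D = False.
  then (D ∨ ¬W) forces W = False.
Set K = True.
  then (¬E ∨ ¬K ∨ W) forces E = False.
All clauses satisfied.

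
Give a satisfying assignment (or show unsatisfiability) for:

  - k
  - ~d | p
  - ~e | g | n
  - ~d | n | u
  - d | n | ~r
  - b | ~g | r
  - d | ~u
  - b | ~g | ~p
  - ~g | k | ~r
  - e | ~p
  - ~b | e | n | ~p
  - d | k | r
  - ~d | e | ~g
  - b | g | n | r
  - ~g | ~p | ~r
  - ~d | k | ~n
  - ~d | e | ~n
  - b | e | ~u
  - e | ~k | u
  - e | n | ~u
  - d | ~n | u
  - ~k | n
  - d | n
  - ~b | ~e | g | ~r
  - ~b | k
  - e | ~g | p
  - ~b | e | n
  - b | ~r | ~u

Unit clause (k) forces k = True.
In (~k | n) only n is left, so n = True.
Set g = False.
Try d = False:
  (d | ~u) forces u = False.
  clause (d | ~n | u) is falsified — backtrack.
So d = True.
  then (~d | p) forces p = True.
  then (e | ~p) forces e = True.
Set u = True.
Set b = False.
  then (b | ~r | ~u) forces r = False.
All clauses satisfied.

k = True, g = False, d = True, u = True, n = True, b = False, r = False, p = True, e = True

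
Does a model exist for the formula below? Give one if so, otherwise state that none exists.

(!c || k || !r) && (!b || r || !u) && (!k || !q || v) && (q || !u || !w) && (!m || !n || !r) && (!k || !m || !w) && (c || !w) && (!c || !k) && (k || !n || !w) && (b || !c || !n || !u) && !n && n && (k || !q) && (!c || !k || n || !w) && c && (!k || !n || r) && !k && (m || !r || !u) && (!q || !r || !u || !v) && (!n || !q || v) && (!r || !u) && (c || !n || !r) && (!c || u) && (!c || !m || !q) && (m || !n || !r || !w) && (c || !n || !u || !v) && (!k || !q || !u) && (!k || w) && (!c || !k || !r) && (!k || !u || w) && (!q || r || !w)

Unsatisfiable — no assignment works.

Case n = True:
  Clause (!n) is falsified — contradiction.
Case n = False:
  Clause (n) is falsified — contradiction.
Both cases fail, so the formula is unsatisfiable.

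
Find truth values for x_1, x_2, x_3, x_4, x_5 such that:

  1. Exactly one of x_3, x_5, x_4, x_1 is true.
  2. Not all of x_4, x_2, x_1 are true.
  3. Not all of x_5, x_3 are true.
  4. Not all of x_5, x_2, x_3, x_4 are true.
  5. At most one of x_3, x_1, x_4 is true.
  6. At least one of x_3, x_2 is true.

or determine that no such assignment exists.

x_1: False; x_2: True; x_3: True; x_4: False; x_5: False

  (1) {x_3, x_5, x_4, x_1}: 1 true — exactly one ✓
  (2) {x_4, x_2, x_1}: 1/3 true — not all ✓
  (3) {x_5, x_3}: 1/2 true — not all ✓
  (4) {x_5, x_2, x_3, x_4}: 2/4 true — not all ✓
  (5) {x_3, x_1, x_4}: 1 true — at most one ✓
  (6) {x_3, x_2}: 2 true — at least one ✓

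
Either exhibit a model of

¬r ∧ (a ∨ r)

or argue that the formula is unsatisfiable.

r: False; a: True

  ¬r = True
  a ∨ r = True
Both conjuncts True, so the formula holds.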